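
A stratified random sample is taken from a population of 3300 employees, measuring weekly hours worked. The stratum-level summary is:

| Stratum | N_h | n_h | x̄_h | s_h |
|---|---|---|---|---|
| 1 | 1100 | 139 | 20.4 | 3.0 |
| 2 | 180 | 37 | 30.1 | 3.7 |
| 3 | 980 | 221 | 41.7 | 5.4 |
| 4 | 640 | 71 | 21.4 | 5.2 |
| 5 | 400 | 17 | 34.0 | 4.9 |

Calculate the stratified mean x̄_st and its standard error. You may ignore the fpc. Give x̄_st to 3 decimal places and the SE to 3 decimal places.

x̄_st ≈ 29.097, SE ≈ 0.235

x̄_st = Σ W_h x̄_h = (1100·20.4 + 180·30.1 + 980·41.7 + 640·21.4 + 400·34.0)/3300 = 29.09697
V̂(x̄_st) = Σ W_h² s_h²/n_h, with W_h = N_h/N and N = 3300:
  stratum 1: (1100/3300)²·3.0²/139 = 0.00719424
  stratum 2: (180/3300)²·3.7²/37 = 0.00110083
  stratum 3: (980/3300)²·5.4²/221 = 0.0116364
  stratum 4: (640/3300)²·5.2²/71 = 0.0143245
  stratum 5: (400/3300)²·4.9²/17 = 0.0207508
V̂(x̄_st) = 0.0550068
SE(x̄_st) = √0.0550068 = 0.234535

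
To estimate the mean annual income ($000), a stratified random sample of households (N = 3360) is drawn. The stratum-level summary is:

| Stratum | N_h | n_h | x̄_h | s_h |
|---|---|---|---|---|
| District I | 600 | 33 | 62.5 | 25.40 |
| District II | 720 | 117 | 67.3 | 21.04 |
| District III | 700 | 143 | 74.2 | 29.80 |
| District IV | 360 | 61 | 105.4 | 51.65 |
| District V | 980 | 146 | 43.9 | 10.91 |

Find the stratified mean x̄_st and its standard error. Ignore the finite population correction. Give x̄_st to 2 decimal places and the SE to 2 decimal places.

x̄_st = Σ W_h x̄_h = (600·62.5 + 720·67.3 + 700·74.2 + 360·105.4 + 980·43.9)/3360 = 65.13750
V̂(x̄_st) = Σ W_h² s_h²/n_h, with W_h = N_h/N and N = 3360:
  stratum District I: (600/3360)²·25.40²/33 = 0.623415
  stratum District II: (720/3360)²·21.04²/117 = 0.173737
  stratum District III: (700/3360)²·29.80²/143 = 0.269534
  stratum District IV: (360/3360)²·51.65²/61 = 0.502039
  stratum District V: (980/3360)²·10.91²/146 = 0.0693538
V̂(x̄_st) = 1.63808
SE(x̄_st) = √1.63808 = 1.27987

x̄_st ≈ 65.14, SE ≈ 1.28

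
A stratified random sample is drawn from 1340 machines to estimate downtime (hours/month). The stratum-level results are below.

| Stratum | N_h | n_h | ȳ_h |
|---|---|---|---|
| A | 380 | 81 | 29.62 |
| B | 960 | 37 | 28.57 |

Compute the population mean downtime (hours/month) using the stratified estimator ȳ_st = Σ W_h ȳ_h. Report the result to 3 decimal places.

ȳ_st ≈ 28.868

N = Σ N_h = 1340. Stratum weights W_h = N_h/N.
ȳ_st = (380·29.62 + 960·28.57) / 1340 = 28.86776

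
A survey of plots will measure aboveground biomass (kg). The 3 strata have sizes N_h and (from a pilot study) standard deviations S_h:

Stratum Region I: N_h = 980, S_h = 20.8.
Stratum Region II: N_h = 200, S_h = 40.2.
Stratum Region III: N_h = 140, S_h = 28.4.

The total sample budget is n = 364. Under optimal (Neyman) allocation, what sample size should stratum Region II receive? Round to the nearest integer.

90

Neyman allocation: n_h = n · N_h S_h / Σ N_i S_i, with n = 364.
  stratum Region I: N_h·S_h = 980·20.8 = 20384.00
  stratum Region II: N_h·S_h = 200·40.2 = 8040.00
  stratum Region III: N_h·S_h = 140·28.4 = 3976.00
Σ N_h S_h = 32400.00
n for stratum Region II = 364·8040.00/32400.00 = 90.326 → 90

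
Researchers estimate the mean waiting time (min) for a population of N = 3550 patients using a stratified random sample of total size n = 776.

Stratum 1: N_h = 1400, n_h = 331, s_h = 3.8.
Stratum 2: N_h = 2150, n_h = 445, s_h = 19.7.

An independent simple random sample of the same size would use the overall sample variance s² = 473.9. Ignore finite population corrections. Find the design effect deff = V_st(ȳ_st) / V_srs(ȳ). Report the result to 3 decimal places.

V̂(ȳ_st) = Σ W_h² s_h²/n_h, with W_h = N_h/N and N = 3550:
  stratum 1: (1400/3550)²·3.8²/331 = 0.00678482
  stratum 2: (2150/3550)²·19.7²/445 = 0.319884
V_st = 0.326669
V_srs = s²/n = 473.9/776 = 0.610696
deff = V_st / V_srs = 0.326669/0.610696 = 0.5349

deff ≈ 0.535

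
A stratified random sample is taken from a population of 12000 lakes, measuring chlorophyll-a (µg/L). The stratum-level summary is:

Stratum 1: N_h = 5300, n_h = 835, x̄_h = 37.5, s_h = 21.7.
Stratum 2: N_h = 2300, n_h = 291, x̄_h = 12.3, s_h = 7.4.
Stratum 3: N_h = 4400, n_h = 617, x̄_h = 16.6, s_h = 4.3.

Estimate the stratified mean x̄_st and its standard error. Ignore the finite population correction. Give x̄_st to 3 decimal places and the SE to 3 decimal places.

x̄_st ≈ 25.007, SE ≈ 0.348

x̄_st = Σ W_h x̄_h = (5300·37.5 + 2300·12.3 + 4400·16.6)/12000 = 25.00667
V̂(x̄_st) = Σ W_h² s_h²/n_h, with W_h = N_h/N and N = 12000:
  stratum 1: (5300/12000)²·21.7²/835 = 0.110007
  stratum 2: (2300/12000)²·7.4²/291 = 0.00691295
  stratum 3: (4400/12000)²·4.3²/617 = 0.00402898
V̂(x̄_st) = 0.120949
SE(x̄_st) = √0.120949 = 0.347778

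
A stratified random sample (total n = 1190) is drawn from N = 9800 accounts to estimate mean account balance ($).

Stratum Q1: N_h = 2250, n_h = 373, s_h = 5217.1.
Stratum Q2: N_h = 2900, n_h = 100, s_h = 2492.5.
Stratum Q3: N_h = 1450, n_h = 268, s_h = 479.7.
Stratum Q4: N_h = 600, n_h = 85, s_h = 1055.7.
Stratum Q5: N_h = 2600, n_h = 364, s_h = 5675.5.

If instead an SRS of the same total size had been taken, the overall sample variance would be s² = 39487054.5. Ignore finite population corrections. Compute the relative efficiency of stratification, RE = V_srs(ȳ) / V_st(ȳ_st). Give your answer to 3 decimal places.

V̂(ȳ_st) = Σ W_h² s_h²/n_h, with W_h = N_h/N and N = 9800:
  stratum Q1: (2250/9800)²·5217.1²/373 = 3846.47
  stratum Q2: (2900/9800)²·2492.5²/100 = 5440.19
  stratum Q3: (1450/9800)²·479.7²/268 = 18.797
  stratum Q4: (600/9800)²·1055.7²/85 = 49.1487
  stratum Q5: (2600/9800)²·5675.5²/364 = 6228.76
V_st = 15583.4
V_srs = s²/n = 39487054.5/1190 = 33182.4
Relative efficiency = V_srs / V_st = 33182.4/15583.4 = 2.1293

RE ≈ 2.129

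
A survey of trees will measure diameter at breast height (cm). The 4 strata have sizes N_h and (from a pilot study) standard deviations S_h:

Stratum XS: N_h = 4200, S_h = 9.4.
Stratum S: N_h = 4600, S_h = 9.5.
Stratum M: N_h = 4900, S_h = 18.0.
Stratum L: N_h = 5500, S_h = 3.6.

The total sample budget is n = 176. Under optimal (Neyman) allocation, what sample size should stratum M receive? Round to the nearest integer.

81

Neyman allocation: n_h = n · N_h S_h / Σ N_i S_i, with n = 176.
  stratum XS: N_h·S_h = 4200·9.4 = 39480.00
  stratum S: N_h·S_h = 4600·9.5 = 43700.00
  stratum M: N_h·S_h = 4900·18.0 = 88200.00
  stratum L: N_h·S_h = 5500·3.6 = 19800.00
Σ N_h S_h = 191180.00
n for stratum M = 176·88200.00/191180.00 = 81.197 → 81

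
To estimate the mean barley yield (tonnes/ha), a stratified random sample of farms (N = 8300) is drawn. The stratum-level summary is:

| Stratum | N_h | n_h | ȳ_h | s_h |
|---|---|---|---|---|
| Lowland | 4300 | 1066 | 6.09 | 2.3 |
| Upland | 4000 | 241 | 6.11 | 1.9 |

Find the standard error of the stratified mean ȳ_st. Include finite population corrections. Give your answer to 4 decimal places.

SE(ȳ_st) ≈ 0.0654

V̂(ȳ_st) = Σ W_h² (1 − n_h/N_h) s_h²/n_h, with W_h = N_h/N and N = 8300:
  stratum Lowland: (4300/8300)²·(1 − 1066/4300)·2.3²/1066 = 0.00100173
  stratum Upland: (4000/8300)²·(1 − 241/4000)·1.9²/241 = 0.00326939
V̂(ȳ_st) = 0.00427112
SE(ȳ_st) = √0.00427112 = 0.0653538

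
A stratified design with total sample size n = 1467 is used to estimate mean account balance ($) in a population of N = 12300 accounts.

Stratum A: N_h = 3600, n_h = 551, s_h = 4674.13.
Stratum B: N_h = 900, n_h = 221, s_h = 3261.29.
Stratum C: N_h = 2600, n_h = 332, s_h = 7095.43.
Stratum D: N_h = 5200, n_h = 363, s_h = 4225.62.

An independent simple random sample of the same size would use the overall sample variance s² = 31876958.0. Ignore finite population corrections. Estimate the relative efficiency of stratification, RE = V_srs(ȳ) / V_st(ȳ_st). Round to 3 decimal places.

RE ≈ 1.130

V̂(ȳ_st) = Σ W_h² s_h²/n_h, with W_h = N_h/N and N = 12300:
  stratum A: (3600/12300)²·4674.13²/551 = 3396.6
  stratum B: (900/12300)²·3261.29²/221 = 257.669
  stratum C: (2600/12300)²·7095.43²/332 = 6775.73
  stratum D: (5200/12300)²·4225.62²/363 = 8791.66
V_st = 19221.7
V_srs = s²/n = 31876958.0/1467 = 21729.4
Relative efficiency = V_srs / V_st = 21729.4/19221.7 = 1.1305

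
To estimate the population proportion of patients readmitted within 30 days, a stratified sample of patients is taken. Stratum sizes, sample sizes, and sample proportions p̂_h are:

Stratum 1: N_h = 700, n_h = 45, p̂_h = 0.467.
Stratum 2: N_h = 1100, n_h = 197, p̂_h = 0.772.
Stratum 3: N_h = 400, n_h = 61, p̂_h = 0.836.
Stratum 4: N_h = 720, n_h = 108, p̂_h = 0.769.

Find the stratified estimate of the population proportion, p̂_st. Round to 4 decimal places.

N = 2920; stratum weights W_h = N_h/N.
p̂_st = Σ W_h p̂_h = (700·0.467 + 1100·0.772 + 400·0.836 + 720·0.769)/2920 = 0.70691

p̂_st ≈ 0.7069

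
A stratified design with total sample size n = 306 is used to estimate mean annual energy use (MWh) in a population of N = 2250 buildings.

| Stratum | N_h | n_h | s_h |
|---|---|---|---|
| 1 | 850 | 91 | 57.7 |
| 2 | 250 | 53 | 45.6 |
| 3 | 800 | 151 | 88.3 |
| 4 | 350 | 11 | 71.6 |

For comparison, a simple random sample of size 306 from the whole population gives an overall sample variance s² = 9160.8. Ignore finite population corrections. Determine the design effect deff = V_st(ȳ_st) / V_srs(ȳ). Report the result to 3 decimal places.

deff ≈ 0.785

V̂(ȳ_st) = Σ W_h² s_h²/n_h, with W_h = N_h/N and N = 2250:
  stratum 1: (850/2250)²·57.7²/91 = 5.22135
  stratum 2: (250/2250)²·45.6²/53 = 0.484361
  stratum 3: (800/2250)²·88.3²/151 = 6.52769
  stratum 4: (350/2250)²·71.6²/11 = 11.2773
V_st = 23.5107
V_srs = s²/n = 9160.8/306 = 29.9373
deff = V_st / V_srs = 23.5107/29.9373 = 0.7853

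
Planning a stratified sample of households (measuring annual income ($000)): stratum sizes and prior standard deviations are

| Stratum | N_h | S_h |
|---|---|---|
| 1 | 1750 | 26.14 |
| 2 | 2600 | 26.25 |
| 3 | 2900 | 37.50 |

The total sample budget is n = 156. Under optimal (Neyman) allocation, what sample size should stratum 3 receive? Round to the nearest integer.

76

Neyman allocation: n_h = n · N_h S_h / Σ N_i S_i, with n = 156.
  stratum 1: N_h·S_h = 1750·26.14 = 45745.00
  stratum 2: N_h·S_h = 2600·26.25 = 68250.00
  stratum 3: N_h·S_h = 2900·37.50 = 108750.00
Σ N_h S_h = 222745.00
n for stratum 3 = 156·108750.00/222745.00 = 76.163 → 76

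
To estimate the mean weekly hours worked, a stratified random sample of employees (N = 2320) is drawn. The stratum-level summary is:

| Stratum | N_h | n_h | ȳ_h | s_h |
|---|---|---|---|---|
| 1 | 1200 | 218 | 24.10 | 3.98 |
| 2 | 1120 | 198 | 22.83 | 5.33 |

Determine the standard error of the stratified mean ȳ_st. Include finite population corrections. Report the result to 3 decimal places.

V̂(ȳ_st) = Σ W_h² (1 − n_h/N_h) s_h²/n_h, with W_h = N_h/N and N = 2320:
  stratum 1: (1200/2320)²·(1 − 218/1200)·3.98²/218 = 0.0159084
  stratum 2: (1120/2320)²·(1 − 198/1120)·5.33²/198 = 0.0275272
V̂(ȳ_st) = 0.0434356
SE(ȳ_st) = √0.0434356 = 0.208412

SE(ȳ_st) ≈ 0.208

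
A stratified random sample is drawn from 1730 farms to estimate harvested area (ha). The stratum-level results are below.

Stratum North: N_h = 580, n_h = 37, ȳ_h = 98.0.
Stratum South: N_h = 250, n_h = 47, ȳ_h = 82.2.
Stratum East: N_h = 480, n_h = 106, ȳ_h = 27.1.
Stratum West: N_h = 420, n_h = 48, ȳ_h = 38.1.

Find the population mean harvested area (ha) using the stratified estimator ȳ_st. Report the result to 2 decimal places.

N = Σ N_h = 1730. Stratum weights W_h = N_h/N.
ȳ_st = (580·98.0 + 250·82.2 + 480·27.1 + 420·38.1) / 1730 = 61.5029

ȳ_st ≈ 61.50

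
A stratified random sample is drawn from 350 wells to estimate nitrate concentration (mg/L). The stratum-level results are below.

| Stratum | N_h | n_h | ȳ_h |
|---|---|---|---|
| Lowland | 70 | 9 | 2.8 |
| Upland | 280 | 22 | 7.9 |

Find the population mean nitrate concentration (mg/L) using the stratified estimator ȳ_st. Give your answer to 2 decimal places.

ȳ_st ≈ 6.88

N = Σ N_h = 350. Stratum weights W_h = N_h/N.
ȳ_st = (70·2.8 + 280·7.9) / 350 = 6.8800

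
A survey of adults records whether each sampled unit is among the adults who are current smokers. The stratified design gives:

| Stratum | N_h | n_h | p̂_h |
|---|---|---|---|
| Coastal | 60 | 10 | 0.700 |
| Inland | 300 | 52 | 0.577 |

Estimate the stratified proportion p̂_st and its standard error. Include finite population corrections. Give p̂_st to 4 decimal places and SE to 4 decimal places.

N = 360; stratum weights W_h = N_h/N.
p̂_st = Σ W_h p̂_h = (60·0.700 + 300·0.577)/360 = 0.59750
V̂(p̂_st) = Σ W_h² (1 − n_h/N_h) p̂_h(1−p̂_h)/(n_h−1):
  stratum Coastal: (60/360)²·(1 − 10/60)·0.700·0.300/9 = 0.000540123
  stratum Inland: (300/360)²·(1 − 52/300)·0.577·0.423/51 = 0.00274735
V̂(p̂_st) = 0.00328747; SE = √V̂ = 0.0573365

p̂_st ≈ 0.5975, SE ≈ 0.0573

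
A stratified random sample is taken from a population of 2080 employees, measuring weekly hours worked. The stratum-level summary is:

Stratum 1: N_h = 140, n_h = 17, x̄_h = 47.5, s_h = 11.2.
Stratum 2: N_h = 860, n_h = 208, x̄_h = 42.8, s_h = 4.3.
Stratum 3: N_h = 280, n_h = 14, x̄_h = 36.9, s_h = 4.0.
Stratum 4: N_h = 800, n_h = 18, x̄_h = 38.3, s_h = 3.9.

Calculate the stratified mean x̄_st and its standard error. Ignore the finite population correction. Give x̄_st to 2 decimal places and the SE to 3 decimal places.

x̄_st ≈ 40.59, SE ≈ 0.441

x̄_st = Σ W_h x̄_h = (140·47.5 + 860·42.8 + 280·36.9 + 800·38.3)/2080 = 40.59135
V̂(x̄_st) = Σ W_h² s_h²/n_h, with W_h = N_h/N and N = 2080:
  stratum 1: (140/2080)²·11.2²/17 = 0.0334285
  stratum 2: (860/2080)²·4.3²/208 = 0.0151965
  stratum 3: (280/2080)²·4.0²/14 = 0.0207101
  stratum 4: (800/2080)²·3.9²/18 = 0.125
V̂(x̄_st) = 0.194335
SE(x̄_st) = √0.194335 = 0.440834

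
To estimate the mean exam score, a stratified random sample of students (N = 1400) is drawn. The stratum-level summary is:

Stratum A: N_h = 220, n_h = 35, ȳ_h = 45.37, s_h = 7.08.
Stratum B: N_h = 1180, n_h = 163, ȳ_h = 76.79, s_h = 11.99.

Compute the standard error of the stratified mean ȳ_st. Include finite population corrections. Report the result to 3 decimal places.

V̂(ȳ_st) = Σ W_h² (1 − n_h/N_h) s_h²/n_h, with W_h = N_h/N and N = 1400:
  stratum A: (220/1400)²·(1 − 35/220)·7.08²/35 = 0.0297397
  stratum B: (1180/1400)²·(1 − 163/1180)·11.99²/163 = 0.540005
V̂(ȳ_st) = 0.569745
SE(ȳ_st) = √0.569745 = 0.754814

SE(ȳ_st) ≈ 0.755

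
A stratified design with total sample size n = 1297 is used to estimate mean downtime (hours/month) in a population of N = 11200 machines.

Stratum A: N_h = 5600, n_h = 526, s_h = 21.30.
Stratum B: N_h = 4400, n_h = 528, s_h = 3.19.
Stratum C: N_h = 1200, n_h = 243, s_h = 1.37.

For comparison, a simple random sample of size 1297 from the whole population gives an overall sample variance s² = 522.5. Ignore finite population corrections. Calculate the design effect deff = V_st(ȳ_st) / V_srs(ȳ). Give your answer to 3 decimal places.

V̂(ȳ_st) = Σ W_h² s_h²/n_h, with W_h = N_h/N and N = 11200:
  stratum A: (5600/11200)²·21.30²/526 = 0.215632
  stratum B: (4400/11200)²·3.19²/528 = 0.00297452
  stratum C: (1200/11200)²·1.37²/243 = 8.86669e-05
V_st = 0.218695
V_srs = s²/n = 522.5/1297 = 0.402853
deff = V_st / V_srs = 0.218695/0.402853 = 0.5429

deff ≈ 0.543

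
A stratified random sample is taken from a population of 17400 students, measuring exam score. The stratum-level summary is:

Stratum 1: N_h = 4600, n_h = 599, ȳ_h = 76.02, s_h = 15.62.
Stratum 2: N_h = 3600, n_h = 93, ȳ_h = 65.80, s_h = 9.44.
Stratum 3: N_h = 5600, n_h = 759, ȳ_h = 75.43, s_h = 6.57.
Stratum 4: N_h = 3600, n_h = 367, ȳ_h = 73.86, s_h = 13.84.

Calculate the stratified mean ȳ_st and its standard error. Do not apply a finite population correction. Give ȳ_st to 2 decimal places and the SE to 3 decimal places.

ȳ_st = Σ W_h ȳ_h = (4600·76.02 + 3600·65.80 + 5600·75.43 + 3600·73.86)/17400 = 73.26874
V̂(ȳ_st) = Σ W_h² s_h²/n_h, with W_h = N_h/N and N = 17400:
  stratum 1: (4600/17400)²·15.62²/599 = 0.0284677
  stratum 2: (3600/17400)²·9.44²/93 = 0.0410173
  stratum 3: (5600/17400)²·6.57²/759 = 0.00589069
  stratum 4: (3600/17400)²·13.84²/367 = 0.0223415
V̂(ȳ_st) = 0.0977173
SE(ȳ_st) = √0.0977173 = 0.312598

ȳ_st ≈ 73.27, SE ≈ 0.313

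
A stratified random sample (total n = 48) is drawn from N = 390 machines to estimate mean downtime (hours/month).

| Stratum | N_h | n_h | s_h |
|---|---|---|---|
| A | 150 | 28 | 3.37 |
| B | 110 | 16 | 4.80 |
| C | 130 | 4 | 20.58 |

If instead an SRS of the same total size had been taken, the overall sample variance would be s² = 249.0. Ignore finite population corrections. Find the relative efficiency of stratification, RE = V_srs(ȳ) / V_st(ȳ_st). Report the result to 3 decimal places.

RE ≈ 0.434

V̂(ȳ_st) = Σ W_h² s_h²/n_h, with W_h = N_h/N and N = 390:
  stratum A: (150/390)²·3.37²/28 = 0.0600005
  stratum B: (110/390)²·4.80²/16 = 0.114556
  stratum C: (130/390)²·20.58²/4 = 11.7649
V_st = 11.9395
V_srs = s²/n = 249.0/48 = 5.1875
Relative efficiency = V_srs / V_st = 5.1875/11.9395 = 0.4345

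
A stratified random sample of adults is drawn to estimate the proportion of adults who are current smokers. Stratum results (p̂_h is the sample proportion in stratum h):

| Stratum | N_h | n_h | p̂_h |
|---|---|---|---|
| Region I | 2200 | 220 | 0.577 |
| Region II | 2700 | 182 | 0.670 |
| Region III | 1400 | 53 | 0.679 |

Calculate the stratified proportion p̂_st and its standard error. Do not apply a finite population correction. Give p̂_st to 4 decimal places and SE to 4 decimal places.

p̂_st ≈ 0.6395, SE ≈ 0.0238

N = 6300; stratum weights W_h = N_h/N.
p̂_st = Σ W_h p̂_h = (2200·0.577 + 2700·0.670 + 1400·0.679)/6300 = 0.63952
V̂(p̂_st) = Σ W_h² p̂_h(1−p̂_h)/(n_h−1):
  stratum Region I: (2200/6300)²·0.577·0.423/219 = 0.000135905
  stratum Region II: (2700/6300)²·0.670·0.330/181 = 0.000224366
  stratum Region III: (1400/6300)²·0.679·0.321/52 = 0.000206989
V̂(p̂_st) = 0.00056726; SE = √V̂ = 0.0238172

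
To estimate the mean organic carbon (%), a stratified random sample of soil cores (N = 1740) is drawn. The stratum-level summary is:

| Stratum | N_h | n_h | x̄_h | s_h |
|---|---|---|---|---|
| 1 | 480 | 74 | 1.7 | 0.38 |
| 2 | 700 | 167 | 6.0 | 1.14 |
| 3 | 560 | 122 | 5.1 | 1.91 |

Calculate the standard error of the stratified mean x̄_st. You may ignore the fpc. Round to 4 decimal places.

V̂(x̄_st) = Σ W_h² s_h²/n_h, with W_h = N_h/N and N = 1740:
  stratum 1: (480/1740)²·0.38²/74 = 0.000148498
  stratum 2: (700/1740)²·1.14²/167 = 0.00125948
  stratum 3: (560/1740)²·1.91²/122 = 0.00309731
V̂(x̄_st) = 0.00450528
SE(x̄_st) = √0.00450528 = 0.0671214

SE(x̄_st) ≈ 0.0671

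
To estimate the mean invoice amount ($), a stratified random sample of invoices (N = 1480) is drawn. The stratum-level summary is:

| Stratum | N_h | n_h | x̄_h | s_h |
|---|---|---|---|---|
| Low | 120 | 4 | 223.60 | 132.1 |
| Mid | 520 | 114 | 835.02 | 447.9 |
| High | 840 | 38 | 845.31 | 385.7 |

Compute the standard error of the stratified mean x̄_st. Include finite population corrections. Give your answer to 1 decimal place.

SE(x̄_st) ≈ 37.4

V̂(x̄_st) = Σ W_h² (1 − n_h/N_h) s_h²/n_h, with W_h = N_h/N and N = 1480:
  stratum Low: (120/1480)²·(1 − 4/120)·132.1²/4 = 27.7244
  stratum Mid: (520/1480)²·(1 − 114/520)·447.9²/114 = 169.615
  stratum High: (840/1480)²·(1 − 38/840)·385.7²/38 = 1204.05
V̂(x̄_st) = 1401.39
SE(x̄_st) = √1401.39 = 37.4352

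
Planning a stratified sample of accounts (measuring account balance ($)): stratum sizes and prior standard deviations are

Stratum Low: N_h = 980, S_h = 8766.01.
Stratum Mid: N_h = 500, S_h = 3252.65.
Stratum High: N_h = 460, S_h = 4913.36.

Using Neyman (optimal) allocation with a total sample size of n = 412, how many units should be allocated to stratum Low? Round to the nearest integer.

Neyman allocation: n_h = n · N_h S_h / Σ N_i S_i, with n = 412.
  stratum Low: N_h·S_h = 980·8766.01 = 8590689.80
  stratum Mid: N_h·S_h = 500·3252.65 = 1626325.00
  stratum High: N_h·S_h = 460·4913.36 = 2260145.60
Σ N_h S_h = 12477160.40
n for stratum Low = 412·8590689.80/12477160.40 = 283.667 → 284

284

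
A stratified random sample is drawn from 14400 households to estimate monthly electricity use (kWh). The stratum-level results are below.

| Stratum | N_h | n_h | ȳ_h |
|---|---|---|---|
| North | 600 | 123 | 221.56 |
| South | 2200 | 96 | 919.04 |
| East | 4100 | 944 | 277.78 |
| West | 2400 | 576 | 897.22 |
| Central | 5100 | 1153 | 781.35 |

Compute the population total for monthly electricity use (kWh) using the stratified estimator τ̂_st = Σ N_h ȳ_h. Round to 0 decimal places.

τ̂_st ≈ 9431935

τ̂_st = Σ N_h ȳ_h = 600·221.56 + 2200·919.04 + 4100·277.78 + 2400·897.22 + 5100·781.35 = 9431935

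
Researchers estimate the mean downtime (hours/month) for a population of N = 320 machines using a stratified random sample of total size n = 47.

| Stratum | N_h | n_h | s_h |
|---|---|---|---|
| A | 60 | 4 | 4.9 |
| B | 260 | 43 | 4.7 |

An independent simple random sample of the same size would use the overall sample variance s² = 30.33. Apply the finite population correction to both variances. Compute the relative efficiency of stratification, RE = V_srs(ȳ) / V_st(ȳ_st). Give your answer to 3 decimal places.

V̂(ȳ_st) = Σ W_h² (1 − n_h/N_h) s_h²/n_h, with W_h = N_h/N and N = 320:
  stratum A: (60/320)²·(1 − 4/60)·4.9²/4 = 0.196957
  stratum B: (260/320)²·(1 − 43/260)·4.7²/43 = 0.283048
V_st = 0.480005
V_srs = (1 − 47/320)·30.33/47 = 0.550538
Relative efficiency = V_srs / V_st = 0.550538/0.480005 = 1.1469

RE ≈ 1.147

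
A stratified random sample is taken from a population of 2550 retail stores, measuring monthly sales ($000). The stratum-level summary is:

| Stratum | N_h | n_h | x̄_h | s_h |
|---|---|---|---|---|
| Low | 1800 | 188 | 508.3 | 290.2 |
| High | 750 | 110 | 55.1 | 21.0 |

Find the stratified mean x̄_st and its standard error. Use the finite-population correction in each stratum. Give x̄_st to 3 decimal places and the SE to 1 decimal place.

x̄_st = Σ W_h x̄_h = (1800·508.3 + 750·55.1)/2550 = 375.00588
V̂(x̄_st) = Σ W_h² (1 − n_h/N_h) s_h²/n_h, with W_h = N_h/N and N = 2550:
  stratum Low: (1800/2550)²·(1 − 188/1800)·290.2²/188 = 199.891
  stratum High: (750/2550)²·(1 − 110/750)·21.0²/110 = 0.295942
V̂(x̄_st) = 200.187
SE(x̄_st) = √200.187 = 14.1488

x̄_st ≈ 375.006, SE ≈ 14.1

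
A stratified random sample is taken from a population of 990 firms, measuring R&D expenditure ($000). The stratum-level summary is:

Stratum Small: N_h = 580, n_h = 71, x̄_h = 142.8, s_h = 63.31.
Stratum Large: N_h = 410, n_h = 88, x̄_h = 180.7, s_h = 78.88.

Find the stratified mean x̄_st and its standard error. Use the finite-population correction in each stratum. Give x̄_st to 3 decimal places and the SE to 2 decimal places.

x̄_st ≈ 158.496, SE ≈ 5.15

x̄_st = Σ W_h x̄_h = (580·142.8 + 410·180.7)/990 = 158.49596
V̂(x̄_st) = Σ W_h² (1 − n_h/N_h) s_h²/n_h, with W_h = N_h/N and N = 990:
  stratum Small: (580/990)²·(1 − 71/580)·63.31²/71 = 17.0044
  stratum Large: (410/990)²·(1 − 88/410)·78.88²/88 = 9.52402
V̂(x̄_st) = 26.5284
SE(x̄_st) = √26.5284 = 5.15058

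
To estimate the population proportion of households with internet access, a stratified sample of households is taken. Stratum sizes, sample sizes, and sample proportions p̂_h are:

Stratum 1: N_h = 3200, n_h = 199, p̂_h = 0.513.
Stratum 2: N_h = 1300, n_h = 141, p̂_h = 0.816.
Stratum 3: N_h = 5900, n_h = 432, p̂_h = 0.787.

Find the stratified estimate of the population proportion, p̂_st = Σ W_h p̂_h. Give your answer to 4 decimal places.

N = 10400; stratum weights W_h = N_h/N.
p̂_st = Σ W_h p̂_h = (3200·0.513 + 1300·0.816 + 5900·0.787)/10400 = 0.70632

p̂_st ≈ 0.7063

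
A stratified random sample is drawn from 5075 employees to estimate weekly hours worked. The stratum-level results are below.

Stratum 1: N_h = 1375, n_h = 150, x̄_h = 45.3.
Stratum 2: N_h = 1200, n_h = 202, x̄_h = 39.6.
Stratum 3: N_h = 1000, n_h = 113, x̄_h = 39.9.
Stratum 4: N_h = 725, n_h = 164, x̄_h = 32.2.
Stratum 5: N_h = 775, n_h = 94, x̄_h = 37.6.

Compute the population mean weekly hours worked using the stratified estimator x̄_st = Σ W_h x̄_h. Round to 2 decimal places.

x̄_st ≈ 39.84

N = Σ N_h = 5075. Stratum weights W_h = N_h/N.
x̄_st = (1375·45.3 + 1200·39.6 + 1000·39.9 + 725·32.2 + 775·37.6) / 5075 = 39.8409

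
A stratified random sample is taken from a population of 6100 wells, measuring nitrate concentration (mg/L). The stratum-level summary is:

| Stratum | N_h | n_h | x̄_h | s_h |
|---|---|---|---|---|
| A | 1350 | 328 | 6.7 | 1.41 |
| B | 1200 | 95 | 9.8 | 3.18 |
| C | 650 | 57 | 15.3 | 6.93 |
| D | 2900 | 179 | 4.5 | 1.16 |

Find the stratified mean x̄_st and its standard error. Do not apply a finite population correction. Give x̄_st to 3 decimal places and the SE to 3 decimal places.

x̄_st = Σ W_h x̄_h = (1350·6.7 + 1200·9.8 + 650·15.3 + 2900·4.5)/6100 = 7.18033
V̂(x̄_st) = Σ W_h² s_h²/n_h, with W_h = N_h/N and N = 6100:
  stratum A: (1350/6100)²·1.41²/328 = 0.000296874
  stratum B: (1200/6100)²·3.18²/95 = 0.0041194
  stratum C: (650/6100)²·6.93²/57 = 0.00956662
  stratum D: (2900/6100)²·1.16²/179 = 0.00169902
V̂(x̄_st) = 0.0156819
SE(x̄_st) = √0.0156819 = 0.125227

x̄_st ≈ 7.180, SE ≈ 0.125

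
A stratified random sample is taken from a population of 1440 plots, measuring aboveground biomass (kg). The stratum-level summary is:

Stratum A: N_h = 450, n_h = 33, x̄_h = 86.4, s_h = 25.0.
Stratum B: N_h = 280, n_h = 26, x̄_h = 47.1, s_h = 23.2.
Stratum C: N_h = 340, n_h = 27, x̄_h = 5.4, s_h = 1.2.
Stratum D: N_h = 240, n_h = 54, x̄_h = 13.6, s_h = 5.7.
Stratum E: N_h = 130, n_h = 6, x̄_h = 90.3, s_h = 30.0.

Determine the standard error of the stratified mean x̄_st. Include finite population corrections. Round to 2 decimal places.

SE(x̄_st) ≈ 1.90

V̂(x̄_st) = Σ W_h² (1 − n_h/N_h) s_h²/n_h, with W_h = N_h/N and N = 1440:
  stratum A: (450/1440)²·(1 − 33/450)·25.0²/33 = 1.71392
  stratum B: (280/1440)²·(1 − 26/280)·23.2²/26 = 0.710018
  stratum C: (340/1440)²·(1 − 27/340)·1.2²/27 = 0.00273714
  stratum D: (240/1440)²·(1 − 54/240)·5.7²/54 = 0.0129525
  stratum E: (130/1440)²·(1 − 6/130)·30.0²/6 = 1.16609
V̂(x̄_st) = 3.60571
SE(x̄_st) = √3.60571 = 1.89887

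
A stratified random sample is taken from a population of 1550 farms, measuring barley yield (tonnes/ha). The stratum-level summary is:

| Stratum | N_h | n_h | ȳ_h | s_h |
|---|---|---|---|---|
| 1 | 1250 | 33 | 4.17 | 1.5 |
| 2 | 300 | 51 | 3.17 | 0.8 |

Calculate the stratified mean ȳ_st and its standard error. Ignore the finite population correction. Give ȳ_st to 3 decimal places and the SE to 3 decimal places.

ȳ_st ≈ 3.976, SE ≈ 0.212

ȳ_st = Σ W_h ȳ_h = (1250·4.17 + 300·3.17)/1550 = 3.97645
V̂(ȳ_st) = Σ W_h² s_h²/n_h, with W_h = N_h/N and N = 1550:
  stratum 1: (1250/1550)²·1.5²/33 = 0.044343
  stratum 2: (300/1550)²·0.8²/51 = 0.000470099
V̂(ȳ_st) = 0.0448131
SE(ȳ_st) = √0.0448131 = 0.211691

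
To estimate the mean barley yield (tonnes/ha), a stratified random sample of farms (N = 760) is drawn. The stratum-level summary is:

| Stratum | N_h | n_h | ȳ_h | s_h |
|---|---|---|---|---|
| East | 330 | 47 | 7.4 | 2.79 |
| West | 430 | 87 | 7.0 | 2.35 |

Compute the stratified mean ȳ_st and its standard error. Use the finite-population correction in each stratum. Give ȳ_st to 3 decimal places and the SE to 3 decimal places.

ȳ_st ≈ 7.174, SE ≈ 0.207

ȳ_st = Σ W_h ȳ_h = (330·7.4 + 430·7.0)/760 = 7.17368
V̂(ȳ_st) = Σ W_h² (1 − n_h/N_h) s_h²/n_h, with W_h = N_h/N and N = 760:
  stratum East: (330/760)²·(1 − 47/330)·2.79²/47 = 0.0267783
  stratum West: (430/760)²·(1 − 87/430)·2.35²/87 = 0.0162088
V̂(ȳ_st) = 0.0429872
SE(ȳ_st) = √0.0429872 = 0.207334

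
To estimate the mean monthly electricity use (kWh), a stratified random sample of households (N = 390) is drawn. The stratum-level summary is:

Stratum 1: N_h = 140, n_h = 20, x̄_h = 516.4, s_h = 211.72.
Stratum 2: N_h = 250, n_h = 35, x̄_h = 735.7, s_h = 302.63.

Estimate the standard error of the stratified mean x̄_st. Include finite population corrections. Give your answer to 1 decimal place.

V̂(x̄_st) = Σ W_h² (1 − n_h/N_h) s_h²/n_h, with W_h = N_h/N and N = 390:
  stratum 1: (140/390)²·(1 − 20/140)·211.72²/20 = 247.556
  stratum 2: (250/390)²·(1 − 35/250)·302.63²/35 = 924.709
V̂(x̄_st) = 1172.27
SE(x̄_st) = √1172.27 = 34.2384

SE(x̄_st) ≈ 34.2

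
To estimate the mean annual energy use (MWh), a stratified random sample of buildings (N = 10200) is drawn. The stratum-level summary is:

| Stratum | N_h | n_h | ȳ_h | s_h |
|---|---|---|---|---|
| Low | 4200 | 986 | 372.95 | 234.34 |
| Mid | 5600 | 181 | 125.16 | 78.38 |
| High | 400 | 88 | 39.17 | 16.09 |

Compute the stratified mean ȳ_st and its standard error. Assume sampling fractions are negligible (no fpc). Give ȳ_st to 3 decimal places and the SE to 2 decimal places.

ȳ_st ≈ 223.819, SE ≈ 4.44

ȳ_st = Σ W_h ȳ_h = (4200·372.95 + 5600·125.16 + 400·39.17)/10200 = 223.81902
V̂(ȳ_st) = Σ W_h² s_h²/n_h, with W_h = N_h/N and N = 10200:
  stratum Low: (4200/10200)²·234.34²/986 = 9.44309
  stratum Mid: (5600/10200)²·78.38²/181 = 10.2308
  stratum High: (400/10200)²·16.09²/88 = 0.00452428
V̂(ȳ_st) = 19.6784
SE(ȳ_st) = √19.6784 = 4.43603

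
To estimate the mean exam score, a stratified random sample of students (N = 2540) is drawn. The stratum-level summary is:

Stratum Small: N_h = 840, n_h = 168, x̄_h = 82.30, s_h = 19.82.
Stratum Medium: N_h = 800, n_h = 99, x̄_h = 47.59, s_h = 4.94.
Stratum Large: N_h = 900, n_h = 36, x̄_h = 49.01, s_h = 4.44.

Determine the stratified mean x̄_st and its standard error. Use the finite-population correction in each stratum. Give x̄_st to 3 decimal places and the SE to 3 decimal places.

x̄_st ≈ 59.572, SE ≈ 0.540

x̄_st = Σ W_h x̄_h = (840·82.30 + 800·47.59 + 900·49.01)/2540 = 59.57205
V̂(x̄_st) = Σ W_h² (1 − n_h/N_h) s_h²/n_h, with W_h = N_h/N and N = 2540:
  stratum Small: (840/2540)²·(1 − 168/840)·19.82²/168 = 0.204588
  stratum Medium: (800/2540)²·(1 − 99/800)·4.94²/99 = 0.0214269
  stratum Large: (900/2540)²·(1 − 36/900)·4.44²/36 = 0.0660013
V̂(x̄_st) = 0.292016
SE(x̄_st) = √0.292016 = 0.540385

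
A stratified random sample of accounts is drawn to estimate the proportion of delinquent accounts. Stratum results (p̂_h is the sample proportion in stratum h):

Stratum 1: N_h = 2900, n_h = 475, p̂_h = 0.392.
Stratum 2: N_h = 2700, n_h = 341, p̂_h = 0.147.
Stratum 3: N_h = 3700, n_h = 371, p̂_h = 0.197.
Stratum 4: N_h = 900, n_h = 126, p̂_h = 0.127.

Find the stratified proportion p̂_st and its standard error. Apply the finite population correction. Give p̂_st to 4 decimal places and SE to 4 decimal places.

p̂_st ≈ 0.2330, SE ≈ 0.0106

N = 10200; stratum weights W_h = N_h/N.
p̂_st = Σ W_h p̂_h = (2900·0.392 + 2700·0.147 + 3700·0.197 + 900·0.127)/10200 = 0.23303
V̂(p̂_st) = Σ W_h² (1 − n_h/N_h) p̂_h(1−p̂_h)/(n_h−1):
  stratum 1: (2900/10200)²·(1 − 475/2900)·0.392·0.608/474 = 3.39876e-05
  stratum 2: (2700/10200)²·(1 − 341/2700)·0.147·0.853/340 = 2.25777e-05
  stratum 3: (3700/10200)²·(1 − 371/3700)·0.197·0.803/370 = 5.06169e-05
  stratum 4: (900/10200)²·(1 − 126/900)·0.127·0.873/125 = 5.9387e-06
V̂(p̂_st) = 0.000113121; SE = √V̂ = 0.0106358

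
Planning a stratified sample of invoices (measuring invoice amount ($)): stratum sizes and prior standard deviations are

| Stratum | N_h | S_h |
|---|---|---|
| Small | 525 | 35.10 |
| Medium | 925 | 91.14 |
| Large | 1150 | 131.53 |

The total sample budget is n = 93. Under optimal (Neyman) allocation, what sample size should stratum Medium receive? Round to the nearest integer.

Neyman allocation: n_h = n · N_h S_h / Σ N_i S_i, with n = 93.
  stratum Small: N_h·S_h = 525·35.10 = 18427.50
  stratum Medium: N_h·S_h = 925·91.14 = 84304.50
  stratum Large: N_h·S_h = 1150·131.53 = 151259.50
Σ N_h S_h = 253991.50
n for stratum Medium = 93·84304.50/253991.50 = 30.868 → 31

31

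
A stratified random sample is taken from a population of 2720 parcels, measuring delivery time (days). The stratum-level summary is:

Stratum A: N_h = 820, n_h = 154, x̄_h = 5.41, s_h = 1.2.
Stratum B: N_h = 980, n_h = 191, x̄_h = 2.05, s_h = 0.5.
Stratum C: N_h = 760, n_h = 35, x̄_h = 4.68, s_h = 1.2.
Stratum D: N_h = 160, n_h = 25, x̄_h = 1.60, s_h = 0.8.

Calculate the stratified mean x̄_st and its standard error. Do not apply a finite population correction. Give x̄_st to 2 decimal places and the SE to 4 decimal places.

x̄_st = Σ W_h x̄_h = (820·5.41 + 980·2.05 + 760·4.68 + 160·1.60)/2720 = 3.77132
V̂(x̄_st) = Σ W_h² s_h²/n_h, with W_h = N_h/N and N = 2720:
  stratum A: (820/2720)²·1.2²/154 = 0.000849829
  stratum B: (980/2720)²·0.5²/191 = 0.000169911
  stratum C: (760/2720)²·1.2²/35 = 0.00321206
  stratum D: (160/2720)²·0.8²/25 = 8.85813e-05
V̂(x̄_st) = 0.00432038
SE(x̄_st) = √0.00432038 = 0.0657296

x̄_st ≈ 3.77, SE ≈ 0.0657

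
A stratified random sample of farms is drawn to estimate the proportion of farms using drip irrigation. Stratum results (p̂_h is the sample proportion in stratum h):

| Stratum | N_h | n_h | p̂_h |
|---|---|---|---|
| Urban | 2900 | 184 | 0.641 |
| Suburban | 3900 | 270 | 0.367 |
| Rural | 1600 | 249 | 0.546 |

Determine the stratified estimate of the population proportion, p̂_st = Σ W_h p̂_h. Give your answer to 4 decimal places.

N = 8400; stratum weights W_h = N_h/N.
p̂_st = Σ W_h p̂_h = (2900·0.641 + 3900·0.367 + 1600·0.546)/8400 = 0.49569

p̂_st ≈ 0.4957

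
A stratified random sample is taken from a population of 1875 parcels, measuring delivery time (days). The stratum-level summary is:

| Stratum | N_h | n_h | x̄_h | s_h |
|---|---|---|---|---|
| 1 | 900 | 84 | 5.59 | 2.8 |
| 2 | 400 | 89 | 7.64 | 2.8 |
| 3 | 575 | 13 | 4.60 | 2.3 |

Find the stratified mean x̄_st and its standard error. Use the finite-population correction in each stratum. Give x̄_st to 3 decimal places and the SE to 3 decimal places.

x̄_st = Σ W_h x̄_h = (900·5.59 + 400·7.64 + 575·4.60)/1875 = 5.72373
V̂(x̄_st) = Σ W_h² (1 − n_h/N_h) s_h²/n_h, with W_h = N_h/N and N = 1875:
  stratum 1: (900/1875)²·(1 − 84/900)·2.8²/84 = 0.019497
  stratum 2: (400/1875)²·(1 − 89/400)·2.8²/89 = 0.00311705
  stratum 3: (575/1875)²·(1 − 13/575)·2.3²/13 = 0.0374036
V̂(x̄_st) = 0.0600177
SE(x̄_st) = √0.0600177 = 0.244985

x̄_st ≈ 5.724, SE ≈ 0.245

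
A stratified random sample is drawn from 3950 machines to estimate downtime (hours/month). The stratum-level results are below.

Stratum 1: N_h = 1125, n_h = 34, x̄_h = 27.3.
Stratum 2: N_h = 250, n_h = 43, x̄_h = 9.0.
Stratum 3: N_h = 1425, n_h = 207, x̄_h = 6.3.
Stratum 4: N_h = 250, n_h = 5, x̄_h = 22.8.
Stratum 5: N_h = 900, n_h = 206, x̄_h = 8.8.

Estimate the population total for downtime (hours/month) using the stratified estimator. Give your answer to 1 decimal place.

τ̂_st ≈ 55560.0

τ̂_st = Σ N_h x̄_h = 1125·27.3 + 250·9.0 + 1425·6.3 + 250·22.8 + 900·8.8 = 55560.0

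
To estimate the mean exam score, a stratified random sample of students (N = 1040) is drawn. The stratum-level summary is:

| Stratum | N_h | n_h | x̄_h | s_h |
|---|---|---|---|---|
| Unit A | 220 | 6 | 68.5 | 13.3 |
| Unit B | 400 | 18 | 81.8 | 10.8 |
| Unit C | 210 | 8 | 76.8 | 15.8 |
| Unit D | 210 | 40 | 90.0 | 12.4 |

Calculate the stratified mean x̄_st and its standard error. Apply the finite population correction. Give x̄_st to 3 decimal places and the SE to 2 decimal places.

x̄_st ≈ 79.633, SE ≈ 1.88

x̄_st = Σ W_h x̄_h = (220·68.5 + 400·81.8 + 210·76.8 + 210·90.0)/1040 = 79.63269
V̂(x̄_st) = Σ W_h² (1 − n_h/N_h) s_h²/n_h, with W_h = N_h/N and N = 1040:
  stratum Unit A: (220/1040)²·(1 − 6/220)·13.3²/6 = 1.28328
  stratum Unit B: (400/1040)²·(1 − 18/400)·10.8²/18 = 0.915444
  stratum Unit C: (210/1040)²·(1 − 8/210)·15.8²/8 = 1.22385
  stratum Unit D: (210/1040)²·(1 − 40/210)·12.4²/40 = 0.126878
V̂(x̄_st) = 3.54945
SE(x̄_st) = √3.54945 = 1.884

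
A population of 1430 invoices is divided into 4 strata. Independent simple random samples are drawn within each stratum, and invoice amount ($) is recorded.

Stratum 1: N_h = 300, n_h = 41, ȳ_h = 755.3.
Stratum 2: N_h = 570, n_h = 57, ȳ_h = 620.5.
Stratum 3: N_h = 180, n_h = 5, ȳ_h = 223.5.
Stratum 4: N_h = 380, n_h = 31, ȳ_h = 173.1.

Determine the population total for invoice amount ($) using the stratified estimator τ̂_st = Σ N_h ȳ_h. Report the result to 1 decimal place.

τ̂_st ≈ 686283.0

τ̂_st = Σ N_h ȳ_h = 300·755.3 + 570·620.5 + 180·223.5 + 380·173.1 = 686283.0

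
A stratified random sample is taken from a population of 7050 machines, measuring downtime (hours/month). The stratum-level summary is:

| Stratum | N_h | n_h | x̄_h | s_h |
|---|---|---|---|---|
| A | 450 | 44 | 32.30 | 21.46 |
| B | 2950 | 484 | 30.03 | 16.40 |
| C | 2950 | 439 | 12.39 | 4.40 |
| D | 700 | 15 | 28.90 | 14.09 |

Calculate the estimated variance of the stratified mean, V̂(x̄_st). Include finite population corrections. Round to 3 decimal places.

V̂(x̄_st) ≈ 0.254

V̂(x̄_st) = Σ W_h² (1 − n_h/N_h) s_h²/n_h, with W_h = N_h/N and N = 7050:
  stratum A: (450/7050)²·(1 − 44/450)·21.46²/44 = 0.038474
  stratum B: (2950/7050)²·(1 − 484/2950)·16.40²/484 = 0.0813353
  stratum C: (2950/7050)²·(1 − 439/2950)·4.40²/439 = 0.00657251
  stratum D: (700/7050)²·(1 − 15/700)·14.09²/15 = 0.127685
V̂(x̄_st) = 0.254067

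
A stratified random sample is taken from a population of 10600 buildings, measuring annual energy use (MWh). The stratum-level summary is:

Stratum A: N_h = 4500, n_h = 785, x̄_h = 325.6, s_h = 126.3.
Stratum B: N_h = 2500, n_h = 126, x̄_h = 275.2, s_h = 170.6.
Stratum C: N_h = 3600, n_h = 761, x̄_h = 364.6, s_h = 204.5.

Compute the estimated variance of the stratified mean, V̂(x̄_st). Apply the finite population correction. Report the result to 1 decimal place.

V̂(x̄_st) ≈ 20.2

V̂(x̄_st) = Σ W_h² (1 − n_h/N_h) s_h²/n_h, with W_h = N_h/N and N = 10600:
  stratum A: (4500/10600)²·(1 − 785/4500)·126.3²/785 = 3.02341
  stratum B: (2500/10600)²·(1 − 126/2500)·170.6²/126 = 12.201
  stratum C: (3600/10600)²·(1 − 761/3600)·204.5²/761 = 4.99871
V̂(x̄_st) = 20.2231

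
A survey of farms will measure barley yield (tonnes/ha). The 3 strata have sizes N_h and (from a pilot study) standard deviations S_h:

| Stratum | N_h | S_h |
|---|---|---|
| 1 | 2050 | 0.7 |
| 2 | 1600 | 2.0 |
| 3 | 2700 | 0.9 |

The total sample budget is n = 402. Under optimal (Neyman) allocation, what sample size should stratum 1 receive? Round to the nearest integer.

Neyman allocation: n_h = n · N_h S_h / Σ N_i S_i, with n = 402.
  stratum 1: N_h·S_h = 2050·0.7 = 1435.00
  stratum 2: N_h·S_h = 1600·2.0 = 3200.00
  stratum 3: N_h·S_h = 2700·0.9 = 2430.00
Σ N_h S_h = 7065.00
n for stratum 1 = 402·1435.00/7065.00 = 81.652 → 82

82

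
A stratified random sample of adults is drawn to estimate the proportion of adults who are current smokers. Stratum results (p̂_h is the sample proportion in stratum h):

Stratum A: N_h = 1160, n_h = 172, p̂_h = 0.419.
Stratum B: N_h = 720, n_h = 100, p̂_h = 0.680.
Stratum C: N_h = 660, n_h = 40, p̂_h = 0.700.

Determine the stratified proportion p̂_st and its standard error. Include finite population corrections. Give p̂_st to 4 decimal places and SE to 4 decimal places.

N = 2540; stratum weights W_h = N_h/N.
p̂_st = Σ W_h p̂_h = (1160·0.419 + 720·0.680 + 660·0.700)/2540 = 0.56600
V̂(p̂_st) = Σ W_h² (1 − n_h/N_h) p̂_h(1−p̂_h)/(n_h−1):
  stratum A: (1160/2540)²·(1 − 172/1160)·0.419·0.581/171 = 0.000252896
  stratum B: (720/2540)²·(1 − 100/720)·0.680·0.320/99 = 0.000152083
  stratum C: (660/2540)²·(1 − 40/660)·0.700·0.300/39 = 0.000341525
V̂(p̂_st) = 0.000746504; SE = √V̂ = 0.0273222

p̂_st ≈ 0.5660, SE ≈ 0.0273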